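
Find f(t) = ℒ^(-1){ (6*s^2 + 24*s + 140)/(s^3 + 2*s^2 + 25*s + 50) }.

f(t) = 4*sin(5*t) + 2*cos(5*t) + 4*exp(-2*t)

Factor the denominator: s^3 + 2*s^2 + 25*s + 50 = (s + 2)*(s^2 + 25).
Partial fraction decomposition gives [4/(s + 2)] + [2*s/(s^2 + 25)] + [20/(s^2 + 25)].
Invert each term: 4/(s + 2) ↔ 4e^(-2t); 2·s/(s^2 + 25) ↔ 2cos(5t); 4·5/(s^2 + 25) ↔ 4sin(5t).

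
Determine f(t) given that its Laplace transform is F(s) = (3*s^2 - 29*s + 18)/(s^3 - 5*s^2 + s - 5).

f(t) = -2*exp(5*t) - 4*sin(t) + 5*cos(t)

Factor the denominator: s^3 - 5*s^2 + s - 5 = (s - 5)*(s^2 + 1).
Partial fraction decomposition gives [-2/(s - 5)] + [5*s/(s^2 + 1)] + [-4/(s^2 + 1)].
Invert each term: -2/(s - 5) ↔ -2e^(5t); 5·s/(s^2 + 1) ↔ 5cos(t); -4·1/(s^2 + 1) ↔ -4sin(t).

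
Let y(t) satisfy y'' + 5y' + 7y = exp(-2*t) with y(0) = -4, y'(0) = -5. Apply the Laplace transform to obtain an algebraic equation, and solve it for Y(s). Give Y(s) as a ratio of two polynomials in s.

Apply the Laplace transform to the equation.
Using L{y''} = s^2 Y - s·y(0) - y'(0) and L{y'} = sY - y(0), with y(0) = -4, y'(0) = -5, the left side becomes (s^2 + 5*s + 7)Y - (-4*s - 25).
The right side is L{exp(-2*t)} = 1/(s + 2).
So (s^2 + 5*s + 7)Y = 1/(s + 2) + (-4*s - 25).
Solve for Y(s) and write it as one ratio of polynomials.

Y(s) = (-4*s^2 - 33*s - 49)/(s^3 + 7*s^2 + 17*s + 14)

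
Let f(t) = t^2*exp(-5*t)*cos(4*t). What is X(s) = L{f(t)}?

X(s) = 2*(s + 5)*(s^2 + 10*s - 23)/(s^2 + 10*s + 41)^3

L{cos(4t)} = s/(s^2 + 16).
Multiplying by e^(-5t) shifts s → s + 5, so L{exp(-5*t)*cos(4*t)} = (s + 5)/((s + 5)^2 + 16).
Then apply L{t^2·g(t)} = (-1)^2 d^2/ds^2[G(s)] with G(s) = (s + 5)/((s + 5)^2 + 16):
differentiating 2 times and applying the sign gives 2*(s + 5)*(s^2 + 10*s - 23)/(s^2 + 10*s + 41)^3.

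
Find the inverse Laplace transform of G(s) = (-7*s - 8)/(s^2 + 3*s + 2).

Factor the denominator: s^2 + 3*s + 2 = (s + 1)*(s + 2).
Partial fraction decomposition gives [-6/(s + 2)] + [-1/(s + 1)].
Invert each term: -6/(s + 2) ↔ -6e^(-2t); -1/(s + 1) ↔ -e^(-t).

-exp(-t) - 6*exp(-2*t)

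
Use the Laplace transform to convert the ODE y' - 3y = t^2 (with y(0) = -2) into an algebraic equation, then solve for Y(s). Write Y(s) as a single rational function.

Transform both sides with L{·}.
The derivative rules (L{y'} = sY - y(0) = sY - (-2)) turn the left side into (s - 3)Y - (-2).
The right side is L{t^2} = 2/s^3.
So (s - 3)Y = 2/s^3 + (-2).
Solve for Y(s) and write it as one ratio of polynomials.

Y(s) = (-2*s^3 + 2)/(s^4 - 3*s^3)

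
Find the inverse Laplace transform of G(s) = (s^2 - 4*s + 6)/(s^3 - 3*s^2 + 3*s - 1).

Factor the denominator: s^3 - 3*s^2 + 3*s - 1 = (s - 1)^3.
Partial fraction decomposition gives [1/(s - 1)] + [-2/(s - 1)^2] + [3/(s - 1)^3].
Invert each term: 1/(s - 1) ↔ e^(t); -2/(s - 1)^2 ↔ -2t·e^(t); 3/(s - 1)^3 ↔ (3/2)t^2·e^(t).

3*t^2*exp(t)/2 - 2*t*exp(t) + exp(t)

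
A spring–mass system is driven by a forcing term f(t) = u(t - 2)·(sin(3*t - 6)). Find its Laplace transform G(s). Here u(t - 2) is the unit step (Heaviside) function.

By the second shifting theorem, L{u(t - c)·g(t - c)} = e^(-cs)·H(s) with c = 2 and H(s) = L{g(t)}.
L{sin(3t)} = 3/(s^2 + 9).

G(s) = 3*exp(-2*s)/(s^2 + 9)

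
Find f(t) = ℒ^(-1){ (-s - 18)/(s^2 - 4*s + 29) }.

f(t) = -4*exp(2*t)*sin(5*t) - exp(2*t)*cos(5*t)

Complete the square in the denominator: s^2 - 4*s + 29 = (s - 2)^2 + 5^2.
Split the numerator to match: -s - 18 = -1·(s - 2) - 4·5.
Invert each term: -1·(s - 2)/((s - 2)^2 + 25) ↔ -e^(2t)cos(5t); -4·5/((s - 2)^2 + 25) ↔ -4e^(2t)sin(5t).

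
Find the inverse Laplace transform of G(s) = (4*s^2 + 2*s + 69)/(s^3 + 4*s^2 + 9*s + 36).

2*sin(3*t) - cos(3*t) + 5*exp(-4*t)

Factor the denominator: s^3 + 4*s^2 + 9*s + 36 = (s + 4)*(s^2 + 9).
Partial fraction decomposition gives [5/(s + 4)] + [-s/(s^2 + 9)] + [6/(s^2 + 9)].
Invert each term: 5/(s + 4) ↔ 5e^(-4t); -1·s/(s^2 + 9) ↔ -cos(3t); 2·3/(s^2 + 9) ↔ 2sin(3t).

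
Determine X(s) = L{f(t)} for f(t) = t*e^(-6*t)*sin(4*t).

X(s) = 8*(s + 6)/(s^2 + 12*s + 52)^2

L{sin(4t)} = 4/(s^2 + 16).
Multiplying by e^(-6t) shifts s → s + 6, so L{e^(-6*t)*sin(4*t)} = 4/((s + 6)^2 + 16).
Then apply L{t·g(t)} = -d/ds[G(s)] with G(s) = 4/((s + 6)^2 + 16):
differentiating 1 time and applying the sign gives 8*(s + 6)/(s^2 + 12*s + 52)^2.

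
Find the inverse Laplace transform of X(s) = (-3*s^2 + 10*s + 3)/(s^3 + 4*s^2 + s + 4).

2*sin(t) + 2*cos(t) - 5*exp(-4*t)

Factor the denominator: s^3 + 4*s^2 + s + 4 = (s + 4)*(s^2 + 1).
Partial fraction decomposition gives [-5/(s + 4)] + [2*s/(s^2 + 1)] + [2/(s^2 + 1)].
Invert each term: -5/(s + 4) ↔ -5e^(-4t); 2·s/(s^2 + 1) ↔ 2cos(t); 2·1/(s^2 + 1) ↔ 2sin(t).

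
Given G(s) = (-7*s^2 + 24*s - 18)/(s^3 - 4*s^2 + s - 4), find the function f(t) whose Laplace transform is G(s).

f(t) = -2*exp(4*t) + 4*sin(t) - 5*cos(t)

Factor the denominator: s^3 - 4*s^2 + s - 4 = (s - 4)*(s^2 + 1).
Partial fraction decomposition gives [-2/(s - 4)] + [-5*s/(s^2 + 1)] + [4/(s^2 + 1)].
Invert each term: -2/(s - 4) ↔ -2e^(4t); -5·s/(s^2 + 1) ↔ -5cos(t); 4·1/(s^2 + 1) ↔ 4sin(t).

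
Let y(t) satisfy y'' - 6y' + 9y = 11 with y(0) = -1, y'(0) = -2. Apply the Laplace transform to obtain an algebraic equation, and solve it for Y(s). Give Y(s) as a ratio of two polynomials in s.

Y(s) = (-s^2 + 4*s + 11)/(s^3 - 6*s^2 + 9*s)

Laplace-transform each side.
The derivative rules (L{y''} = s^2 Y - s·y(0) - y'(0) and L{y'} = sY - y(0), with y(0) = -1, y'(0) = -2) turn the left side into (s^2 - 6*s + 9)Y - (-s + 4).
The right side is L{11} = 11/s.
So (s^2 - 6*s + 9)Y = 11/s + (-s + 4).
Divide through and combine into a single rational function.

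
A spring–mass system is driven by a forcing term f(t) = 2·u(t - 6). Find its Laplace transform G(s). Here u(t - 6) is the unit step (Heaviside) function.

By the second shifting theorem, L{u(t - c)·g(t - c)} = e^(-cs)·H(s) with c = 6 and H(s) = L{g(t)}.
L{2} = 2/s.

G(s) = 2*exp(-6*s)/s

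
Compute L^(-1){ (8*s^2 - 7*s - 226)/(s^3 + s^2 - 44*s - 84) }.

Factor the denominator: s^3 + s^2 - 44*s - 84 = (s - 7)*(s + 2)*(s + 6).
Partial fraction decomposition gives [5/(s + 2)] + [2/(s + 6)] + [1/(s - 7)].
Invert each term: 5/(s + 2) ↔ 5e^(-2t); 2/(s + 6) ↔ 2e^(-6t); 1/(s - 7) ↔ e^(7t).

exp(7*t) + 5*exp(-2*t) + 2*exp(-6*t)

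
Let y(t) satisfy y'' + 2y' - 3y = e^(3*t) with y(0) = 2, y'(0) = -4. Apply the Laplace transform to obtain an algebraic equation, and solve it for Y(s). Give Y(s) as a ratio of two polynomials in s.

Apply the Laplace transform to the equation.
With L{y''} = s^2 Y - s·y(0) - y'(0) and L{y'} = sY - y(0), with y(0) = 2, y'(0) = -4: the LHS transforms to (s^2 + 2*s - 3)Y - (2*s).
The right side is L{e^(3*t)} = 1/(s - 3).
So (s^2 + 2*s - 3)Y = 1/(s - 3) + (2*s).
Solve for Y(s) and write it as one ratio of polynomials.

Y(s) = (2*s^2 - 6*s + 1)/(s^3 - s^2 - 9*s + 9)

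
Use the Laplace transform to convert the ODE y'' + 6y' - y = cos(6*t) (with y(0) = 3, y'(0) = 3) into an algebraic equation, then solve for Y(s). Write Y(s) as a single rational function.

Y(s) = (3*s^3 + 21*s^2 + 109*s + 756)/(s^4 + 6*s^3 + 35*s^2 + 216*s - 36)

Transform both sides with L{·}.
Using L{y''} = s^2 Y - s·y(0) - y'(0) and L{y'} = sY - y(0), with y(0) = 3, y'(0) = 3, the left side becomes (s^2 + 6*s - 1)Y - (3*s + 21).
The right side is L{cos(6*t)} = s/(s^2 + 36).
So (s^2 + 6*s - 1)Y = s/(s^2 + 36) + (3*s + 21).
Isolate Y and clear denominators.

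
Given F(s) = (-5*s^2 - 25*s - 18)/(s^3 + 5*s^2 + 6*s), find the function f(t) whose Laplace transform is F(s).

Factor the denominator: s^3 + 5*s^2 + 6*s = s*(s + 2)*(s + 3).
Partial fraction decomposition gives [-3/s] + [4/(s + 3)] + [-6/(s + 2)].
Invert each term: -3/(s - 0) ↔ -3e^(0t); 4/(s + 3) ↔ 4e^(-3t); -6/(s + 2) ↔ -6e^(-2t).

f(t) = -3 - 6*exp(-2*t) + 4*exp(-3*t)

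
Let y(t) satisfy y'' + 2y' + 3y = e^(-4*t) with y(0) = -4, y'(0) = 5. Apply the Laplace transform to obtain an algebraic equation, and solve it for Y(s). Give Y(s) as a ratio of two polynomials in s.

Transform both sides with L{·}.
Using L{y''} = s^2 Y - s·y(0) - y'(0) and L{y'} = sY - y(0), with y(0) = -4, y'(0) = 5, the left side becomes (s^2 + 2*s + 3)Y - (-4*s - 3).
The right side is L{e^(-4*t)} = 1/(s + 4).
So (s^2 + 2*s + 3)Y = 1/(s + 4) + (-4*s - 3).
Solve for Y(s) and write it as one ratio of polynomials.

Y(s) = (-4*s^2 - 19*s - 11)/(s^3 + 6*s^2 + 11*s + 12)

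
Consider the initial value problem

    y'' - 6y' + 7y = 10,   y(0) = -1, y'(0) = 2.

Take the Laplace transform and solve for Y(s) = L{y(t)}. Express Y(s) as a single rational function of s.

Y(s) = (-s^2 + 8*s + 10)/(s^3 - 6*s^2 + 7*s)

Apply the Laplace transform to the equation.
The derivative rules (L{y''} = s^2 Y - s·y(0) - y'(0) and L{y'} = sY - y(0), with y(0) = -1, y'(0) = 2) turn the left side into (s^2 - 6*s + 7)Y - (-s + 8).
The right side is L{10} = 10/s.
So (s^2 - 6*s + 7)Y = 10/s + (-s + 8).
Isolate Y and clear denominators.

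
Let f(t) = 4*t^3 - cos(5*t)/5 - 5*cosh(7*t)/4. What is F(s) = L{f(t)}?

F(s) = -s/(5*(s^2 + 25)) - 5*s/(4*(s^2 - 49)) + 24/s^4

The transform is linear, so treat each term independently.
(-5/4)·[L{cosh(7t)} = s/(s^2 - 49)]; (-1/5)·[L{cos(5t)} = s/(s^2 + 25)]; (4)·[L{t^3} = 3!/s^4 = 6/s^4].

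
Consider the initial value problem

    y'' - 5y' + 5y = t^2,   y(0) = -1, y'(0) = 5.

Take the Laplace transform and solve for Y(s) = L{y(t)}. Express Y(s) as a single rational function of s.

Transform both sides with L{·}.
Using L{y''} = s^2 Y - s·y(0) - y'(0) and L{y'} = sY - y(0), with y(0) = -1, y'(0) = 5, the left side becomes (s^2 - 5*s + 5)Y - (-s + 10).
The right side is L{t^2} = 2/s^3.
So (s^2 - 5*s + 5)Y = 2/s^3 + (-s + 10).
Solve for Y(s) and write it as one ratio of polynomials.

Y(s) = (-s^4 + 10*s^3 + 2)/(s^5 - 5*s^4 + 5*s^3)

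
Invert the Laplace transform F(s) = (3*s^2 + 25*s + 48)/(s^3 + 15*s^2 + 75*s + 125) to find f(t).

Factor the denominator: s^3 + 15*s^2 + 75*s + 125 = (s + 5)^3.
Partial fraction decomposition gives [3/(s + 5)] + [-5/(s + 5)^2] + [-2/(s + 5)^3].
Invert each term: 3/(s + 5) ↔ 3e^(-5t); -5/(s + 5)^2 ↔ -5t·e^(-5t); -2/(s + 5)^3 ↔ (-1)t^2·e^(-5t).

f(t) = -t^2*exp(-5*t) - 5*t*exp(-5*t) + 3*exp(-5*t)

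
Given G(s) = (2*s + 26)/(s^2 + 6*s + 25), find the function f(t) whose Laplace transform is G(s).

f(t) = 5*exp(-3*t)*sin(4*t) + 2*exp(-3*t)*cos(4*t)

Complete the square in the denominator: s^2 + 6*s + 25 = (s + 3)^2 + 4^2.
Split the numerator to match: 2*s + 26 = 2·(s + 3) + 5·4.
Invert each term: 2·(s + 3)/((s + 3)^2 + 16) ↔ 2e^(-3t)cos(4t); 5·4/((s + 3)^2 + 16) ↔ 5e^(-3t)sin(4t).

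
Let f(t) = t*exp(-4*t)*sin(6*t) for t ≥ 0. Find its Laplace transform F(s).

F(s) = 12*(s + 4)/(s^2 + 8*s + 52)^2

L{sin(6t)} = 6/(s^2 + 36).
Multiplying by e^(-4t) shifts s → s + 4, so L{exp(-4*t)*sin(6*t)} = 6/((s + 4)^2 + 36).
Then apply L{t·g(t)} = -d/ds[G(s)] with G(s) = 6/((s + 4)^2 + 36):
differentiating 1 time and applying the sign gives 12*(s + 4)/(s^2 + 8*s + 52)^2.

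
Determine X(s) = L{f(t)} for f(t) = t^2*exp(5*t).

X(s) = 2/(s - 5)^3

L{e^(5t)} = 1/(s - 5).
Then apply L{t^2·g(t)} = (-1)^2 d^2/ds^2[G(s)] with G(s) = 1/(s - 5):
differentiating 2 times and applying the sign gives 2/(s - 5)^3.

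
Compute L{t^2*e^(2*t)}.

L{e^(2t)} = 1/(s - 2).
Then apply L{t^2·g(t)} = (-1)^2 d^2/ds^2[G(s)] with G(s) = 1/(s - 2):
differentiating 2 times and applying the sign gives 2/(s - 2)^3.

2/(s - 2)^3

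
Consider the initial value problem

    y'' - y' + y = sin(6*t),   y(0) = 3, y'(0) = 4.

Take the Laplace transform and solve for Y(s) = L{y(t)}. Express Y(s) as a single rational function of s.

Y(s) = (3*s^3 + s^2 + 108*s + 42)/(s^4 - s^3 + 37*s^2 - 36*s + 36)

Take the Laplace transform of both sides.
With L{y''} = s^2 Y - s·y(0) - y'(0) and L{y'} = sY - y(0), with y(0) = 3, y'(0) = 4: the LHS transforms to (s^2 - s + 1)Y - (3*s + 1).
The right side is L{sin(6*t)} = 6/(s^2 + 36).
So (s^2 - s + 1)Y = 6/(s^2 + 36) + (3*s + 1).
Divide through and combine into a single rational function.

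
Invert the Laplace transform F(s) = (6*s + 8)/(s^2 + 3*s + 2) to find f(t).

f(t) = 2*exp(-t) + 4*exp(-2*t)

Factor the denominator: s^2 + 3*s + 2 = (s + 1)*(s + 2).
Partial fraction decomposition gives [2/(s + 1)] + [4/(s + 2)].
Invert each term: 2/(s + 1) ↔ 2e^(-t); 4/(s + 2) ↔ 4e^(-2t).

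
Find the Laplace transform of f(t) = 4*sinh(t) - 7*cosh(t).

-7*s/(s^2 - 1) + 4/(s^2 - 1)

The transform is linear, so treat each term independently.
(-7)·[L{cosh(t)} = s/(s^2 - 1)]; (4)·[L{sinh(t)} = 1/(s^2 - 1)].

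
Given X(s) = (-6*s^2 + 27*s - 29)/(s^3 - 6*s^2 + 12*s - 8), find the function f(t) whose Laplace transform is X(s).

Factor the denominator: s^3 - 6*s^2 + 12*s - 8 = (s - 2)^3.
Partial fraction decomposition gives [-6/(s - 2)] + [3/(s - 2)^2] + [(s - 2)^(-3)].
Invert each term: -6/(s - 2) ↔ -6e^(2t); 3/(s - 2)^2 ↔ 3t·e^(2t); 1/(s - 2)^3 ↔ (1/2)t^2·e^(2t).

f(t) = t^2*exp(2*t)/2 + 3*t*exp(2*t) - 6*exp(2*t)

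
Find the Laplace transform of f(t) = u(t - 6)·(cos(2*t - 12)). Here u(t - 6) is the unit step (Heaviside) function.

s*exp(-6*s)/(s^2 + 4)

By the second shifting theorem, L{u(t - c)·g(t - c)} = e^(-cs)·H(s) with c = 6 and H(s) = L{g(t)}.
L{cos(2t)} = s/(s^2 + 4).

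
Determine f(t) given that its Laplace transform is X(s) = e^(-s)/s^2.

f(t) = Heaviside(t - 1)*(t - 1)

The factor e^(-s) signals a time shift by c = 1 (second shifting theorem).
L{t} = 1!/s^2 = 1/s^2, so L^-1{s^(-2)} = t.
Hence the inverse is u(t - 1) times that function evaluated at t - 1.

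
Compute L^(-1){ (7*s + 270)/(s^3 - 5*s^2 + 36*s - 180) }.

Factor the denominator: s^3 - 5*s^2 + 36*s - 180 = (s - 5)*(s^2 + 36).
Partial fraction decomposition gives [5/(s - 5)] + [-5*s/(s^2 + 36)] + [-18/(s^2 + 36)].
Invert each term: 5/(s - 5) ↔ 5e^(5t); -5·s/(s^2 + 36) ↔ -5cos(6t); -3·6/(s^2 + 36) ↔ -3sin(6t).

5*exp(5*t) - 3*sin(6*t) - 5*cos(6*t)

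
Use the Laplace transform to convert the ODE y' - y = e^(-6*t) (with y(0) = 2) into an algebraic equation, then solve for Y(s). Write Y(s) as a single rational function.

Apply the Laplace transform to the equation.
Using L{y'} = sY - y(0) = sY - 2, the left side becomes (s - 1)Y - (2).
The right side is L{e^(-6*t)} = 1/(s + 6).
So (s - 1)Y = 1/(s + 6) + (2).
Isolate Y and clear denominators.

Y(s) = (2*s + 13)/(s^2 + 5*s - 6)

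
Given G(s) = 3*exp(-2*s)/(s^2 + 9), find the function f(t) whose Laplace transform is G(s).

The factor e^(-2s) signals a time shift by c = 2 (second shifting theorem).
L{sin(3t)} = 3/(s^2 + 9), so L^-1{3/(s^2 + 9)} = sin(3*t).
Hence the inverse is u(t - 2) times that function evaluated at t - 2.

f(t) = Heaviside(t - 2)*(sin(3*t - 6))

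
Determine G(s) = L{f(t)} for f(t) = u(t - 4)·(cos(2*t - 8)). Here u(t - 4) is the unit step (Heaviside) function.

G(s) = s*exp(-4*s)/(s^2 + 4)

By the second shifting theorem, L{u(t - c)·g(t - c)} = e^(-cs)·H(s) with c = 4 and H(s) = L{g(t)}.
L{cos(2t)} = s/(s^2 + 4).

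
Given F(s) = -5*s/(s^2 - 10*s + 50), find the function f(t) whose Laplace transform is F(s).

Complete the square in the denominator: s^2 - 10*s + 50 = (s - 5)^2 + 5^2.
Split the numerator to match: -5*s = -5·(s - 5) - 5·5.
Invert each term: -5·(s - 5)/((s - 5)^2 + 25) ↔ -5e^(5t)cos(5t); -5·5/((s - 5)^2 + 25) ↔ -5e^(5t)sin(5t).

f(t) = -5*exp(5*t)*sin(5*t) - 5*exp(5*t)*cos(5*t)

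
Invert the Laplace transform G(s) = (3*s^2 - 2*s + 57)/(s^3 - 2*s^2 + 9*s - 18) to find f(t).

f(t) = 5*exp(2*t) - 2*sin(3*t) - 2*cos(3*t)

Factor the denominator: s^3 - 2*s^2 + 9*s - 18 = (s - 2)*(s^2 + 9).
Partial fraction decomposition gives [5/(s - 2)] + [-2*s/(s^2 + 9)] + [-6/(s^2 + 9)].
Invert each term: 5/(s - 2) ↔ 5e^(2t); -2·s/(s^2 + 9) ↔ -2cos(3t); -2·3/(s^2 + 9) ↔ -2sin(3t).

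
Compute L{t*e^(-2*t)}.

(s + 2)^(-2)

L{e^(-2t)} = 1/(s + 2).
Then apply L{t·g(t)} = -d/ds[G(s)] with G(s) = 1/(s + 2):
differentiating 1 time and applying the sign gives (s + 2)^(-2).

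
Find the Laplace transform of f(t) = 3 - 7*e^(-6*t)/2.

The transform is linear, so treat each term independently.
(-7/2)·[L{e^(-6t)} = 1/(s + 6)]; L{3} = 3/s.

-7/(2*(s + 6)) + 3/s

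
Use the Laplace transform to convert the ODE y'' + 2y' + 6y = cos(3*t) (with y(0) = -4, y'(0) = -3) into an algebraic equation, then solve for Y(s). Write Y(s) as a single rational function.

Y(s) = (-4*s^3 - 11*s^2 - 35*s - 99)/(s^4 + 2*s^3 + 15*s^2 + 18*s + 54)

Apply the Laplace transform to the equation.
With L{y''} = s^2 Y - s·y(0) - y'(0) and L{y'} = sY - y(0), with y(0) = -4, y'(0) = -3: the LHS transforms to (s^2 + 2*s + 6)Y - (-4*s - 11).
The right side is L{cos(3*t)} = s/(s^2 + 9).
So (s^2 + 2*s + 6)Y = s/(s^2 + 9) + (-4*s - 11).
Divide through and combine into a single rational function.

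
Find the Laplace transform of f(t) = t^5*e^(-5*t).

120/(s + 5)^6

L{t^5} = 5!/s^6 = 120/s^6.
By the first shifting theorem, multiplying by e^(-5t) replaces s with s + 5.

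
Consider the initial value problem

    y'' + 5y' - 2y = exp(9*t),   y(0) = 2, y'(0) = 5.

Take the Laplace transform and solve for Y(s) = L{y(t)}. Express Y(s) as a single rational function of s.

Laplace-transform each side.
Using L{y''} = s^2 Y - s·y(0) - y'(0) and L{y'} = sY - y(0), with y(0) = 2, y'(0) = 5, the left side becomes (s^2 + 5*s - 2)Y - (2*s + 15).
The right side is L{exp(9*t)} = 1/(s - 9).
So (s^2 + 5*s - 2)Y = 1/(s - 9) + (2*s + 15).
Divide through and combine into a single rational function.

Y(s) = (2*s^2 - 3*s - 134)/(s^3 - 4*s^2 - 47*s + 18)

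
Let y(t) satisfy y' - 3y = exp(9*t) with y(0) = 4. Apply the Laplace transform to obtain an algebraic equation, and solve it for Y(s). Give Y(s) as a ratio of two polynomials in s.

Y(s) = (4*s - 35)/(s^2 - 12*s + 27)

Transform both sides with L{·}.
The derivative rules (L{y'} = sY - y(0) = sY - 4) turn the left side into (s - 3)Y - (4).
The right side is L{exp(9*t)} = 1/(s - 9).
So (s - 3)Y = 1/(s - 9) + (4).
Isolate Y and clear denominators.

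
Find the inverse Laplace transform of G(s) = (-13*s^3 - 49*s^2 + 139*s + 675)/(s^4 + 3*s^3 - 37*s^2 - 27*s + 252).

Factor the denominator: s^4 + 3*s^3 - 37*s^2 - 27*s + 252 = (s - 4)*(s - 3)*(s + 3)*(s + 7).
Partial fraction decomposition gives [-5/(s - 4)] + [-4/(s + 7)] + [1/(s + 3)] + [-5/(s - 3)].
Invert each term: -5/(s - 4) ↔ -5e^(4t); -4/(s + 7) ↔ -4e^(-7t); 1/(s + 3) ↔ e^(-3t); -5/(s - 3) ↔ -5e^(3t).

-5*exp(4*t) - 5*exp(3*t) + exp(-3*t) - 4*exp(-7*t)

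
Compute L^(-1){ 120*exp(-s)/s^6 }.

Heaviside(t - 1)*((t - 1)^5)

The factor e^(-s) signals a time shift by c = 1 (second shifting theorem).
L{t^5} = 5!/s^6 = 120/s^6, so L^-1{120/s^6} = t^5.
Hence the inverse is u(t - 1) times that function evaluated at t - 1.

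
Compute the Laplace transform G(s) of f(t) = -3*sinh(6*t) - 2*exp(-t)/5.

G(s) = -18/(s^2 - 36) - 2/(5*(s + 1))

By linearity of the Laplace transform, transform each term separately.
(-3)·[L{sinh(6t)} = 6/(s^2 - 36)]; (-2/5)·[L{e^(-t)} = 1/(s + 1)].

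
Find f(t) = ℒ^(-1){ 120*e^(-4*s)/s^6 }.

The factor e^(-4s) signals a time shift by c = 4 (second shifting theorem).
L{t^5} = 5!/s^6 = 120/s^6, so L^-1{120/s^6} = t^5.
Hence the inverse is u(t - 4) times that function evaluated at t - 4.

f(t) = Heaviside(t - 4)*((t - 4)^5)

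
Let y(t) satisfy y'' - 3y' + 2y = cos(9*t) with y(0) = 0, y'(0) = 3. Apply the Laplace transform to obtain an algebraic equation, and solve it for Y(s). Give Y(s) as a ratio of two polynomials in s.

Take the Laplace transform of both sides.
Using L{y''} = s^2 Y - s·y(0) - y'(0) and L{y'} = sY - y(0), with y(0) = 0, y'(0) = 3, the left side becomes (s^2 - 3*s + 2)Y - (3).
The right side is L{cos(9*t)} = s/(s^2 + 81).
So (s^2 - 3*s + 2)Y = s/(s^2 + 81) + (3).
Solve for Y(s) and write it as one ratio of polynomials.

Y(s) = (3*s^2 + s + 243)/(s^4 - 3*s^3 + 83*s^2 - 243*s + 162)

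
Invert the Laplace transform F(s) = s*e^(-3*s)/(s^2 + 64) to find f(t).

f(t) = Heaviside(t - 3)*(cos(8*t - 24))

The factor e^(-3s) signals a time shift by c = 3 (second shifting theorem).
L{cos(8t)} = s/(s^2 + 64), so L^-1{s/(s^2 + 64)} = cos(8*t).
Hence the inverse is u(t - 3) times that function evaluated at t - 3.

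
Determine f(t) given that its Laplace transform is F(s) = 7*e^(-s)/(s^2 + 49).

f(t) = Heaviside(t - 1)*(sin(7*t - 7))

The factor e^(-s) signals a time shift by c = 1 (second shifting theorem).
L{sin(7t)} = 7/(s^2 + 49), so L^-1{7/(s^2 + 49)} = sin(7*t).
Hence the inverse is u(t - 1) times that function evaluated at t - 1.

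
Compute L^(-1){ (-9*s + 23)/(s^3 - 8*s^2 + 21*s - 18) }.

-4*t*exp(3*t) - 5*exp(3*t) + 5*exp(2*t)

Factor the denominator: s^3 - 8*s^2 + 21*s - 18 = (s - 3)^2*(s - 2).
Partial fraction decomposition gives [-5/(s - 3)] + [-4/(s - 3)^2] + [5/(s - 2)].
Invert each term: -5/(s - 3) ↔ -5e^(3t); -4/(s - 3)^2 ↔ -4t·e^(3t); 5/(s - 2) ↔ 5e^(2t).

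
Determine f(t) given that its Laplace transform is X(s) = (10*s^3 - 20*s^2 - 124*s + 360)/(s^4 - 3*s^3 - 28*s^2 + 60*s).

f(t) = 4*exp(6*t) - 2*exp(2*t) + 6 + 2*exp(-5*t)

Factor the denominator: s^4 - 3*s^3 - 28*s^2 + 60*s = s*(s - 6)*(s - 2)*(s + 5).
Partial fraction decomposition gives [4/(s - 6)] + [-2/(s - 2)] + [6/s] + [2/(s + 5)].
Invert each term: 4/(s - 6) ↔ 4e^(6t); -2/(s - 2) ↔ -2e^(2t); 6/(s - 0) ↔ 6e^(0t); 2/(s + 5) ↔ 2e^(-5t).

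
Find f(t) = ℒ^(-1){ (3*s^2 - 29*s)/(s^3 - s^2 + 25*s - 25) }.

Factor the denominator: s^3 - s^2 + 25*s - 25 = (s - 1)*(s^2 + 25).
Partial fraction decomposition gives [-1/(s - 1)] + [4*s/(s^2 + 25)] + [-25/(s^2 + 25)].
Invert each term: -1/(s - 1) ↔ -e^(t); 4·s/(s^2 + 25) ↔ 4cos(5t); -5·5/(s^2 + 25) ↔ -5sin(5t).

f(t) = -exp(t) - 5*sin(5*t) + 4*cos(5*t)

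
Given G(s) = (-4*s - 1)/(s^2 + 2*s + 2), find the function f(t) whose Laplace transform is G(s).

Complete the square in the denominator: s^2 + 2*s + 2 = (s + 1)^2 + 1^2.
Split the numerator to match: -4*s - 1 = -4·(s + 1) + 3·1.
Invert each term: -4·(s + 1)/((s + 1)^2 + 1) ↔ -4e^(-t)cos(t); 3·1/((s + 1)^2 + 1) ↔ 3e^(-t)sin(t).

f(t) = 3*exp(-t)*sin(t) - 4*exp(-t)*cos(t)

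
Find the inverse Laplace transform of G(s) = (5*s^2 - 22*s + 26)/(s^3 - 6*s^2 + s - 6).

2*exp(6*t) - 4*sin(t) + 3*cos(t)

Factor the denominator: s^3 - 6*s^2 + s - 6 = (s - 6)*(s^2 + 1).
Partial fraction decomposition gives [2/(s - 6)] + [3*s/(s^2 + 1)] + [-4/(s^2 + 1)].
Invert each term: 2/(s - 6) ↔ 2e^(6t); 3·s/(s^2 + 1) ↔ 3cos(t); -4·1/(s^2 + 1) ↔ -4sin(t).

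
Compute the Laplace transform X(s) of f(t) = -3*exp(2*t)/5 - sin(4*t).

By linearity of the Laplace transform, transform each term separately.
(-1)·[L{sin(4t)} = 4/(s^2 + 16)]; (-3/5)·[L{e^(2t)} = 1/(s - 2)].

X(s) = -4/(s^2 + 16) - 3/(5*(s - 2))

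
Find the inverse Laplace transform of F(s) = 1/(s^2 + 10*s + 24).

exp(-5*t)*sinh(t)

Rewrite the denominator: s^2 + 10*s + 24 = (s + 5)^2 - 1.
The form in (s + 5) signals a first-shifting-theorem factor e^(-5t).
Since L{sinh(t)} = 1/(s^2 - 1), the inverse is e^(-5*t)*sinh(t).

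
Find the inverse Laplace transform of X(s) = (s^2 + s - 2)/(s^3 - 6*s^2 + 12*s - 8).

2*t^2*exp(2*t) + 5*t*exp(2*t) + exp(2*t)

Factor the denominator: s^3 - 6*s^2 + 12*s - 8 = (s - 2)^3.
Partial fraction decomposition gives [1/(s - 2)] + [5/(s - 2)^2] + [4/(s - 2)^3].
Invert each term: 1/(s - 2) ↔ e^(2t); 5/(s - 2)^2 ↔ 5t·e^(2t); 4/(s - 2)^3 ↔ (2)t^2·e^(2t).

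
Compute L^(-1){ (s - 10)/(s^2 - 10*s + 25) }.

-5*t*exp(5*t) + exp(5*t)

Factor the denominator: s^2 - 10*s + 25 = (s - 5)^2.
Partial fraction decomposition gives [1/(s - 5)] + [-5/(s - 5)^2].
Invert each term: 1/(s - 5) ↔ e^(5t); -5/(s - 5)^2 ↔ -5t·e^(5t).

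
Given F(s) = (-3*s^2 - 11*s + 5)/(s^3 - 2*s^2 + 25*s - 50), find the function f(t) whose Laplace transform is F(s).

Factor the denominator: s^3 - 2*s^2 + 25*s - 50 = (s - 2)*(s^2 + 25).
Partial fraction decomposition gives [-1/(s - 2)] + [-2*s/(s^2 + 25)] + [-15/(s^2 + 25)].
Invert each term: -1/(s - 2) ↔ -e^(2t); -2·s/(s^2 + 25) ↔ -2cos(5t); -3·5/(s^2 + 25) ↔ -3sin(5t).

f(t) = -exp(2*t) - 3*sin(5*t) - 2*cos(5*t)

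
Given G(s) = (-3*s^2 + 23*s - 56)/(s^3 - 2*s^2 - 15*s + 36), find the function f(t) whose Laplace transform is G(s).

f(t) = -2*t*exp(3*t) + exp(3*t) - 4*exp(-4*t)

Factor the denominator: s^3 - 2*s^2 - 15*s + 36 = (s - 3)^2*(s + 4).
Partial fraction decomposition gives [1/(s - 3)] + [-2/(s - 3)^2] + [-4/(s + 4)].
Invert each term: 1/(s - 3) ↔ e^(3t); -2/(s - 3)^2 ↔ -2t·e^(3t); -4/(s + 4) ↔ -4e^(-4t).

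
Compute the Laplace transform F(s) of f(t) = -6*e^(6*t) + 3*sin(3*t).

The transform is linear, so treat each term independently.
(-6)·[L{e^(6t)} = 1/(s - 6)]; (3)·[L{sin(3t)} = 3/(s^2 + 9)].

F(s) = 9/(s^2 + 9) - 6/(s - 6)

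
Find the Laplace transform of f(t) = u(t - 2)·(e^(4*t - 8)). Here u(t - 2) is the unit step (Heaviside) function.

exp(-2*s)/(s - 4)

By the second shifting theorem, L{u(t - c)·g(t - c)} = e^(-cs)·G(s) with c = 2 and G(s) = L{g(t)}.
L{e^(4t)} = 1/(s - 4).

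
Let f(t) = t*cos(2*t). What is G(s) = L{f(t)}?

L{cos(2t)} = s/(s^2 + 4).
Then apply L{t·g(t)} = -d/ds[H(s)] with H(s) = s/(s^2 + 4):
differentiating 1 time and applying the sign gives (s - 2)*(s + 2)/(s^2 + 4)^2.

G(s) = (s - 2)*(s + 2)/(s^2 + 4)^2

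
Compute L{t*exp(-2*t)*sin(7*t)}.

L{sin(7t)} = 7/(s^2 + 49).
Multiplying by e^(-2t) shifts s → s + 2, so L{exp(-2*t)*sin(7*t)} = 7/((s + 2)^2 + 49).
Then apply L{t·g(t)} = -d/ds[G(s)] with G(s) = 7/((s + 2)^2 + 49):
differentiating 1 time and applying the sign gives 14*(s + 2)/(s^2 + 4*s + 53)^2.

14*(s + 2)/(s^2 + 4*s + 53)^2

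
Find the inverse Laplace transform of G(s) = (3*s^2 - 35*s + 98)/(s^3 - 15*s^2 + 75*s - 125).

Factor the denominator: s^3 - 15*s^2 + 75*s - 125 = (s - 5)^3.
Partial fraction decomposition gives [3/(s - 5)] + [-5/(s - 5)^2] + [-2/(s - 5)^3].
Invert each term: 3/(s - 5) ↔ 3e^(5t); -5/(s - 5)^2 ↔ -5t·e^(5t); -2/(s - 5)^3 ↔ (-1)t^2·e^(5t).

-t^2*exp(5*t) - 5*t*exp(5*t) + 3*exp(5*t)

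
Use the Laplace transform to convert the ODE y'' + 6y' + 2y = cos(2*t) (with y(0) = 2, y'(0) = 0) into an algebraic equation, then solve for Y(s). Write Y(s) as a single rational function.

Apply the Laplace transform to the equation.
With L{y''} = s^2 Y - s·y(0) - y'(0) and L{y'} = sY - y(0), with y(0) = 2, y'(0) = 0: the LHS transforms to (s^2 + 6*s + 2)Y - (2*s + 12).
The right side is L{cos(2*t)} = s/(s^2 + 4).
So (s^2 + 6*s + 2)Y = s/(s^2 + 4) + (2*s + 12).
Solve for Y(s) and write it as one ratio of polynomials.

Y(s) = (2*s^3 + 12*s^2 + 9*s + 48)/(s^4 + 6*s^3 + 6*s^2 + 24*s + 8)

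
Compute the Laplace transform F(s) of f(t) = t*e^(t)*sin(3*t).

L{sin(3t)} = 3/(s^2 + 9).
Multiplying by e^(t) shifts s → s - 1, so L{e^(t)*sin(3*t)} = 3/((s - 1)^2 + 9).
Then apply L{t·g(t)} = -d/ds[G(s)] with G(s) = 3/((s - 1)^2 + 9):
differentiating 1 time and applying the sign gives 6*(s - 1)/(s^2 - 2*s + 10)^2.

F(s) = 6*(s - 1)/(s^2 - 2*s + 10)^2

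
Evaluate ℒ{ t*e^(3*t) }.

(s - 3)^(-2)

L{e^(3t)} = 1/(s - 3).
Then apply L{t·g(t)} = -d/ds[H(s)] with H(s) = 1/(s - 3):
differentiating 1 time and applying the sign gives (s - 3)^(-2).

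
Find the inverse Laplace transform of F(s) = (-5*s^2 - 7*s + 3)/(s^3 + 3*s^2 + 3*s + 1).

5*t^2*exp(-t)/2 + 3*t*exp(-t) - 5*exp(-t)

Factor the denominator: s^3 + 3*s^2 + 3*s + 1 = (s + 1)^3.
Partial fraction decomposition gives [-5/(s + 1)] + [3/(s + 1)^2] + [5/(s + 1)^3].
Invert each term: -5/(s + 1) ↔ -5e^(-t); 3/(s + 1)^2 ↔ 3t·e^(-t); 5/(s + 1)^3 ↔ (5/2)t^2·e^(-t).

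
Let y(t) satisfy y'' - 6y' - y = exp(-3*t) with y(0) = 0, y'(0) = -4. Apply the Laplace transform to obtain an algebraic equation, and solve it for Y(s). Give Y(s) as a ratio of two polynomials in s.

Y(s) = (-4*s - 11)/(s^3 - 3*s^2 - 19*s - 3)

Take the Laplace transform of both sides.
The derivative rules (L{y''} = s^2 Y - s·y(0) - y'(0) and L{y'} = sY - y(0), with y(0) = 0, y'(0) = -4) turn the left side into (s^2 - 6*s - 1)Y - (-4).
The right side is L{exp(-3*t)} = 1/(s + 3).
So (s^2 - 6*s - 1)Y = 1/(s + 3) + (-4).
Isolate Y and clear denominators.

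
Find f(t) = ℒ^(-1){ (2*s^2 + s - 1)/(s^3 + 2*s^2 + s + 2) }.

Factor the denominator: s^3 + 2*s^2 + s + 2 = (s + 2)*(s^2 + 1).
Partial fraction decomposition gives [1/(s + 2)] + [s/(s^2 + 1)] + [-1/(s^2 + 1)].
Invert each term: 1/(s + 2) ↔ e^(-2t); 1·s/(s^2 + 1) ↔ cos(t); -1·1/(s^2 + 1) ↔ -sin(t).

f(t) = -sin(t) + cos(t) + exp(-2*t)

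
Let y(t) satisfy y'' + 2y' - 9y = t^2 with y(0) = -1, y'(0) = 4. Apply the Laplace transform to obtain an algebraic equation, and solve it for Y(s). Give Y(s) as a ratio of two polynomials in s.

Y(s) = (-s^4 + 2*s^3 + 2)/(s^5 + 2*s^4 - 9*s^3)

Laplace-transform each side.
The derivative rules (L{y''} = s^2 Y - s·y(0) - y'(0) and L{y'} = sY - y(0), with y(0) = -1, y'(0) = 4) turn the left side into (s^2 + 2*s - 9)Y - (-s + 2).
The right side is L{t^2} = 2/s^3.
So (s^2 + 2*s - 9)Y = 2/s^3 + (-s + 2).
Divide through and combine into a single rational function.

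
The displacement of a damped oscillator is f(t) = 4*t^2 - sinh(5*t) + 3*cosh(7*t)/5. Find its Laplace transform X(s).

The transform is linear, so treat each term independently.
(-1)·[L{sinh(5t)} = 5/(s^2 - 25)]; (4)·[L{t^2} = 2!/s^3 = 2/s^3]; (3/5)·[L{cosh(7t)} = s/(s^2 - 49)].

X(s) = 3*s/(5*(s^2 - 49)) - 5/(s^2 - 25) + 8/s^3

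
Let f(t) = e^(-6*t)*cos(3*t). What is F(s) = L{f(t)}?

F(s) = (s + 6)/((s + 6)^2 + 9)

L{cos(3t)} = s/(s^2 + 9).
By the first shifting theorem, multiplying by e^(-6t) replaces s with s + 6.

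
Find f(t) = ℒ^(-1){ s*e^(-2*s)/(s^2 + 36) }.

f(t) = Heaviside(t - 2)*(cos(6*t - 12))

The factor e^(-2s) signals a time shift by c = 2 (second shifting theorem).
L{cos(6t)} = s/(s^2 + 36), so L^-1{s/(s^2 + 36)} = cos(6*t).
Hence the inverse is u(t - 2) times that function evaluated at t - 2.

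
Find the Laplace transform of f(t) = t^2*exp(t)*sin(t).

2*(3*s^2 - 6*s + 2)/(s^2 - 2*s + 2)^3

L{sin(t)} = 1/(s^2 + 1).
Multiplying by e^(t) shifts s → s - 1, so L{exp(t)*sin(t)} = 1/((s - 1)^2 + 1).
Then apply L{t^2·g(t)} = (-1)^2 d^2/ds^2[G(s)] with G(s) = 1/((s - 1)^2 + 1):
differentiating 2 times and applying the sign gives 2*(3*s^2 - 6*s + 2)/(s^2 - 2*s + 2)^3.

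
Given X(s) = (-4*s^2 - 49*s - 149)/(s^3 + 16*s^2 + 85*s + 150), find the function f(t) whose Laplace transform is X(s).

Factor the denominator: s^3 + 16*s^2 + 85*s + 150 = (s + 5)^2*(s + 6).
Partial fraction decomposition gives [-5/(s + 5)] + [-4/(s + 5)^2] + [1/(s + 6)].
Invert each term: -5/(s + 5) ↔ -5e^(-5t); -4/(s + 5)^2 ↔ -4t·e^(-5t); 1/(s + 6) ↔ e^(-6t).

f(t) = -4*t*exp(-5*t) - 5*exp(-5*t) + exp(-6*t)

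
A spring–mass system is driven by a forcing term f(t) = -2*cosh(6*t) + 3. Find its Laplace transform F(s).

By linearity of the Laplace transform, transform each term separately.
(-2)·[L{cosh(6t)} = s/(s^2 - 36)]; L{3} = 3/s.

F(s) = -2*s/(s^2 - 36) + 3/s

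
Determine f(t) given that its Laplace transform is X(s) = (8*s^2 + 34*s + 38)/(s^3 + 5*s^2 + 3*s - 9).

Factor the denominator: s^3 + 5*s^2 + 3*s - 9 = (s - 1)*(s + 3)^2.
Partial fraction decomposition gives [3/(s + 3)] + [-2/(s + 3)^2] + [5/(s - 1)].
Invert each term: 3/(s + 3) ↔ 3e^(-3t); -2/(s + 3)^2 ↔ -2t·e^(-3t); 5/(s - 1) ↔ 5e^(t).

f(t) = -2*t*exp(-3*t) + 5*exp(t) + 3*exp(-3*t)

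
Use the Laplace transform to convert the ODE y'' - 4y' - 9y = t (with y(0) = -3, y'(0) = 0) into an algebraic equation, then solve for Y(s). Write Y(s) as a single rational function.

Take the Laplace transform of both sides.
The derivative rules (L{y''} = s^2 Y - s·y(0) - y'(0) and L{y'} = sY - y(0), with y(0) = -3, y'(0) = 0) turn the left side into (s^2 - 4*s - 9)Y - (-3*s + 12).
The right side is L{t} = s^(-2).
So (s^2 - 4*s - 9)Y = s^(-2) + (-3*s + 12).
Solve for Y(s) and write it as one ratio of polynomials.

Y(s) = (-3*s^3 + 12*s^2 + 1)/(s^4 - 4*s^3 - 9*s^2)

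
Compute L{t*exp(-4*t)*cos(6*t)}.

(s - 2)*(s + 10)/(s^2 + 8*s + 52)^2

L{cos(6t)} = s/(s^2 + 36).
Multiplying by e^(-4t) shifts s → s + 4, so L{exp(-4*t)*cos(6*t)} = (s + 4)/((s + 4)^2 + 36).
Then apply L{t·g(t)} = -d/ds[G(s)] with G(s) = (s + 4)/((s + 4)^2 + 36):
differentiating 1 time and applying the sign gives (s - 2)*(s + 10)/(s^2 + 8*s + 52)^2.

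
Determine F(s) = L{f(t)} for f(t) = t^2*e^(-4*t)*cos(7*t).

L{cos(7t)} = s/(s^2 + 49).
Multiplying by e^(-4t) shifts s → s + 4, so L{e^(-4*t)*cos(7*t)} = (s + 4)/((s + 4)^2 + 49).
Then apply L{t^2·g(t)} = (-1)^2 d^2/ds^2[G(s)] with G(s) = (s + 4)/((s + 4)^2 + 49):
differentiating 2 times and applying the sign gives 2*(s + 4)*(s^2 + 8*s - 131)/(s^2 + 8*s + 65)^3.

F(s) = 2*(s + 4)*(s^2 + 8*s - 131)/(s^2 + 8*s + 65)^3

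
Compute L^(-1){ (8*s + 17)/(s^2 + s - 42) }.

Factor the denominator: s^2 + s - 42 = (s - 6)*(s + 7).
Partial fraction decomposition gives [5/(s - 6)] + [3/(s + 7)].
Invert each term: 5/(s - 6) ↔ 5e^(6t); 3/(s + 7) ↔ 3e^(-7t).

5*exp(6*t) + 3*exp(-7*t)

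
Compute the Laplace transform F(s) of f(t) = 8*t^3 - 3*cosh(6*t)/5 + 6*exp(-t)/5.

By linearity of the Laplace transform, transform each term separately.
(-3/5)·[L{cosh(6t)} = s/(s^2 - 36)]; (6/5)·[L{e^(-t)} = 1/(s + 1)]; (8)·[L{t^3} = 3!/s^4 = 6/s^4].

F(s) = -3*s/(5*(s^2 - 36)) + 6/(5*(s + 1)) + 48/s^4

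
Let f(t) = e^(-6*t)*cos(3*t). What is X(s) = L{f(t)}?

X(s) = (s + 6)/((s + 6)^2 + 9)

L{cos(3t)} = s/(s^2 + 9).
By the first shifting theorem, multiplying by e^(-6t) replaces s with s + 6.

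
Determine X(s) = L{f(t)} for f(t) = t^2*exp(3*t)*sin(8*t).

L{sin(8t)} = 8/(s^2 + 64).
Multiplying by e^(3t) shifts s → s - 3, so L{exp(3*t)*sin(8*t)} = 8/((s - 3)^2 + 64).
Then apply L{t^2·g(t)} = (-1)^2 d^2/ds^2[G(s)] with G(s) = 8/((s - 3)^2 + 64):
differentiating 2 times and applying the sign gives 16*(3*s^2 - 18*s - 37)/(s^2 - 6*s + 73)^3.

X(s) = 16*(3*s^2 - 18*s - 37)/(s^2 - 6*s + 73)^3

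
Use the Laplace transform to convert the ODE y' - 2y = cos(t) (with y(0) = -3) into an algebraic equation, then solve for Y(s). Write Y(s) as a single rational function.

Transform both sides with L{·}.
Using L{y'} = sY - y(0) = sY - (-3), the left side becomes (s - 2)Y - (-3).
The right side is L{cos(t)} = s/(s^2 + 1).
So (s - 2)Y = s/(s^2 + 1) + (-3).
Isolate Y and clear denominators.

Y(s) = (-3*s^2 + s - 3)/(s^3 - 2*s^2 + s - 2)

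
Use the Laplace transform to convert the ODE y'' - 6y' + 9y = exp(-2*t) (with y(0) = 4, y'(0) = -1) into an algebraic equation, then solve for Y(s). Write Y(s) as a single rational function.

Y(s) = (4*s^2 - 17*s - 49)/(s^3 - 4*s^2 - 3*s + 18)

Apply the Laplace transform to the equation.
Using L{y''} = s^2 Y - s·y(0) - y'(0) and L{y'} = sY - y(0), with y(0) = 4, y'(0) = -1, the left side becomes (s^2 - 6*s + 9)Y - (4*s - 25).
The right side is L{exp(-2*t)} = 1/(s + 2).
So (s^2 - 6*s + 9)Y = 1/(s + 2) + (4*s - 25).
Solve for Y(s) and write it as one ratio of polynomials.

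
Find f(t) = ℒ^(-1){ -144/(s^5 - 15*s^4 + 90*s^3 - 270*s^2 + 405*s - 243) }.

Rewrite the denominator: s^5 - 15*s^4 + 90*s^3 - 270*s^2 + 405*s - 243 = (s - 3)^5.
The form in (s - 3) signals a first-shifting-theorem factor e^(3t).
Since L{t^4} = 4!/s^5 = 24/s^5, the inverse is t^4*e^(3*t), scaled by -6.

f(t) = -6*t^4*exp(3*t)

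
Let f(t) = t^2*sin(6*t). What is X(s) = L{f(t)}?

X(s) = 36*(s^2 - 12)/(s^2 + 36)^3

L{sin(6t)} = 6/(s^2 + 36).
Then apply L{t^2·g(t)} = (-1)^2 d^2/ds^2[G(s)] with G(s) = 6/(s^2 + 36):
differentiating 2 times and applying the sign gives 36*(s^2 - 12)/(s^2 + 36)^3.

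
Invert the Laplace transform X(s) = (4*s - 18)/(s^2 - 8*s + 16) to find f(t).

Factor the denominator: s^2 - 8*s + 16 = (s - 4)^2.
Partial fraction decomposition gives [4/(s - 4)] + [-2/(s - 4)^2].
Invert each term: 4/(s - 4) ↔ 4e^(4t); -2/(s - 4)^2 ↔ -2t·e^(4t).

f(t) = -2*t*exp(4*t) + 4*exp(4*t)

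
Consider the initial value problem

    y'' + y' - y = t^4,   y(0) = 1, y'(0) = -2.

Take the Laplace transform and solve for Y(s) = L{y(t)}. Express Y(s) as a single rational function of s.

Y(s) = (s^6 - s^5 + 24)/(s^7 + s^6 - s^5)

Take the Laplace transform of both sides.
Using L{y''} = s^2 Y - s·y(0) - y'(0) and L{y'} = sY - y(0), with y(0) = 1, y'(0) = -2, the left side becomes (s^2 + s - 1)Y - (s - 1).
The right side is L{t^4} = 24/s^5.
So (s^2 + s - 1)Y = 24/s^5 + (s - 1).
Divide through and combine into a single rational function.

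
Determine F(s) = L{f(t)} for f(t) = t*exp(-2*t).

F(s) = (s + 2)^(-2)

L{e^(-2t)} = 1/(s + 2).
Then apply L{t·g(t)} = -d/ds[G(s)] with G(s) = 1/(s + 2):
differentiating 1 time and applying the sign gives (s + 2)^(-2).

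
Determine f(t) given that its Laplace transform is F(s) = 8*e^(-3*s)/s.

The factor e^(-3s) signals a time shift by c = 3 (second shifting theorem).
L{8} = 8/s, so L^-1{8/s} = 8.
Hence the inverse is u(t - 3) times that function evaluated at t - 3.

f(t) = Heaviside(t - 3)*(8)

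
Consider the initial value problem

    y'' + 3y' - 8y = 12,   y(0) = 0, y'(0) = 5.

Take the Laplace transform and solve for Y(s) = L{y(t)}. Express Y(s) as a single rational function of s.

Y(s) = (5*s + 12)/(s^3 + 3*s^2 - 8*s)

Transform both sides with L{·}.
With L{y''} = s^2 Y - s·y(0) - y'(0) and L{y'} = sY - y(0), with y(0) = 0, y'(0) = 5: the LHS transforms to (s^2 + 3*s - 8)Y - (5).
The right side is L{12} = 12/s.
So (s^2 + 3*s - 8)Y = 12/s + (5).
Isolate Y and clear denominators.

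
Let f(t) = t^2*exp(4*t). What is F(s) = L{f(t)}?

L{e^(4t)} = 1/(s - 4).
Then apply L{t^2·g(t)} = (-1)^2 d^2/ds^2[G(s)] with G(s) = 1/(s - 4):
differentiating 2 times and applying the sign gives 2/(s - 4)^3.

F(s) = 2/(s - 4)^3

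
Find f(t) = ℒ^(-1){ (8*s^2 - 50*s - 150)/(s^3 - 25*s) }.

f(t) = -4*exp(5*t) + 6 + 6*exp(-5*t)

Factor the denominator: s^3 - 25*s = s*(s - 5)*(s + 5).
Partial fraction decomposition gives [6/(s + 5)] + [-4/(s - 5)] + [6/s].
Invert each term: 6/(s + 5) ↔ 6e^(-5t); -4/(s - 5) ↔ -4e^(5t); 6/(s - 0) ↔ 6e^(0t).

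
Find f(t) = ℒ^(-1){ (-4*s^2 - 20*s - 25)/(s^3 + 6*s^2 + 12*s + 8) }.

f(t) = -t^2*exp(-2*t)/2 - 4*t*exp(-2*t) - 4*exp(-2*t)

Factor the denominator: s^3 + 6*s^2 + 12*s + 8 = (s + 2)^3.
Partial fraction decomposition gives [-4/(s + 2)] + [-4/(s + 2)^2] + [-1/(s + 2)^3].
Invert each term: -4/(s + 2) ↔ -4e^(-2t); -4/(s + 2)^2 ↔ -4t·e^(-2t); -1/(s + 2)^3 ↔ (-1/2)t^2·e^(-2t).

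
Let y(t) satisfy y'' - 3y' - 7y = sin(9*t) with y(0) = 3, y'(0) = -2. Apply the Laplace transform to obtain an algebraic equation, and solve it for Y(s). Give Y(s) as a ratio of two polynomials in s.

Transform both sides with L{·}.
Using L{y''} = s^2 Y - s·y(0) - y'(0) and L{y'} = sY - y(0), with y(0) = 3, y'(0) = -2, the left side becomes (s^2 - 3*s - 7)Y - (3*s - 11).
The right side is L{sin(9*t)} = 9/(s^2 + 81).
So (s^2 - 3*s - 7)Y = 9/(s^2 + 81) + (3*s - 11).
Solve for Y(s) and write it as one ratio of polynomials.

Y(s) = (3*s^3 - 11*s^2 + 243*s - 882)/(s^4 - 3*s^3 + 74*s^2 - 243*s - 567)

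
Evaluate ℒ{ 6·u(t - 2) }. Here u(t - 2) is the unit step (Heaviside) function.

By the second shifting theorem, L{u(t - c)·g(t - c)} = e^(-cs)·G(s) with c = 2 and G(s) = L{g(t)}.
L{6} = 6/s.

6*exp(-2*s)/s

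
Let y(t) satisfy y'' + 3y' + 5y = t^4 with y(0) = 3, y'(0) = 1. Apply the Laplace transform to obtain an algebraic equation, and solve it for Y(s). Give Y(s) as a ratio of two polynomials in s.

Apply the Laplace transform to the equation.
Using L{y''} = s^2 Y - s·y(0) - y'(0) and L{y'} = sY - y(0), with y(0) = 3, y'(0) = 1, the left side becomes (s^2 + 3*s + 5)Y - (3*s + 10).
The right side is L{t^4} = 24/s^5.
So (s^2 + 3*s + 5)Y = 24/s^5 + (3*s + 10).
Isolate Y and clear denominators.

Y(s) = (3*s^6 + 10*s^5 + 24)/(s^7 + 3*s^6 + 5*s^5)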